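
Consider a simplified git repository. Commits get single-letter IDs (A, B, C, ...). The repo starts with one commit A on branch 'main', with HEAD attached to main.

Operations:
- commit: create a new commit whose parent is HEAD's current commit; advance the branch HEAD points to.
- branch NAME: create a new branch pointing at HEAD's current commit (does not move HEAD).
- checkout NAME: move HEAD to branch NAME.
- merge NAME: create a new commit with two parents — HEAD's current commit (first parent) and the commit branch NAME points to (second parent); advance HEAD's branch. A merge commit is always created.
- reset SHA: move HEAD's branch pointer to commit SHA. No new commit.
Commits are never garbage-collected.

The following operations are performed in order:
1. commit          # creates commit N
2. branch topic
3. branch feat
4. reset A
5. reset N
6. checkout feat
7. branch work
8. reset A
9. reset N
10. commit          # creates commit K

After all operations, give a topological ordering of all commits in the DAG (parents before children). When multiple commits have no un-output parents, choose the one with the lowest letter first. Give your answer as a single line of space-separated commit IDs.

After op 1 (commit): HEAD=main@N [main=N]
After op 2 (branch): HEAD=main@N [main=N topic=N]
After op 3 (branch): HEAD=main@N [feat=N main=N topic=N]
After op 4 (reset): HEAD=main@A [feat=N main=A topic=N]
After op 5 (reset): HEAD=main@N [feat=N main=N topic=N]
After op 6 (checkout): HEAD=feat@N [feat=N main=N topic=N]
After op 7 (branch): HEAD=feat@N [feat=N main=N topic=N work=N]
After op 8 (reset): HEAD=feat@A [feat=A main=N topic=N work=N]
After op 9 (reset): HEAD=feat@N [feat=N main=N topic=N work=N]
After op 10 (commit): HEAD=feat@K [feat=K main=N topic=N work=N]
commit A: parents=[]
commit K: parents=['N']
commit N: parents=['A']

Answer: A N K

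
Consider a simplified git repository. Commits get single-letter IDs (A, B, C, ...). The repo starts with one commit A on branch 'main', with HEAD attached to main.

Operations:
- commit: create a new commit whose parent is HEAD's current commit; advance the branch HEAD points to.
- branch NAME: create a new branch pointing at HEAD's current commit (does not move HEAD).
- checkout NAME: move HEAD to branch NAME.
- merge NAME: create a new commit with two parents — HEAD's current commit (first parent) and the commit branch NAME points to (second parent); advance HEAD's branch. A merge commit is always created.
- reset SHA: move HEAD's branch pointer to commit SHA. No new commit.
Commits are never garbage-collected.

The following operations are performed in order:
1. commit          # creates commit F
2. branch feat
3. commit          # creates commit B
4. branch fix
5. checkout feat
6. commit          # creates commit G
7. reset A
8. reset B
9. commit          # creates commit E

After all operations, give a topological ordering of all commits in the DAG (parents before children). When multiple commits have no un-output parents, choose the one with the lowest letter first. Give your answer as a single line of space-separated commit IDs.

Answer: A F B E G

Derivation:
After op 1 (commit): HEAD=main@F [main=F]
After op 2 (branch): HEAD=main@F [feat=F main=F]
After op 3 (commit): HEAD=main@B [feat=F main=B]
After op 4 (branch): HEAD=main@B [feat=F fix=B main=B]
After op 5 (checkout): HEAD=feat@F [feat=F fix=B main=B]
After op 6 (commit): HEAD=feat@G [feat=G fix=B main=B]
After op 7 (reset): HEAD=feat@A [feat=A fix=B main=B]
After op 8 (reset): HEAD=feat@B [feat=B fix=B main=B]
After op 9 (commit): HEAD=feat@E [feat=E fix=B main=B]
commit A: parents=[]
commit B: parents=['F']
commit E: parents=['B']
commit F: parents=['A']
commit G: parents=['F']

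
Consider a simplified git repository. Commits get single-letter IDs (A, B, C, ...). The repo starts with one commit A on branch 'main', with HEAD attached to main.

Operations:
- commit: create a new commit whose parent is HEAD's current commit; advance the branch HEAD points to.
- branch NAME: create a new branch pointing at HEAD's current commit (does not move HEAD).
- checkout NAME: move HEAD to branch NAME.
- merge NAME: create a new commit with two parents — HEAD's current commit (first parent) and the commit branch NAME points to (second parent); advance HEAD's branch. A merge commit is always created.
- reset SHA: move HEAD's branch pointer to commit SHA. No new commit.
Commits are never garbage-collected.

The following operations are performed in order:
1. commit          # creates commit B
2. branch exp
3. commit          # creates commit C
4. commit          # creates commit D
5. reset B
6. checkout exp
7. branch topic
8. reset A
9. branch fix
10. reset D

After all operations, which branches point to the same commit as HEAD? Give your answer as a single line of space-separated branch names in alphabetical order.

After op 1 (commit): HEAD=main@B [main=B]
After op 2 (branch): HEAD=main@B [exp=B main=B]
After op 3 (commit): HEAD=main@C [exp=B main=C]
After op 4 (commit): HEAD=main@D [exp=B main=D]
After op 5 (reset): HEAD=main@B [exp=B main=B]
After op 6 (checkout): HEAD=exp@B [exp=B main=B]
After op 7 (branch): HEAD=exp@B [exp=B main=B topic=B]
After op 8 (reset): HEAD=exp@A [exp=A main=B topic=B]
After op 9 (branch): HEAD=exp@A [exp=A fix=A main=B topic=B]
After op 10 (reset): HEAD=exp@D [exp=D fix=A main=B topic=B]

Answer: exp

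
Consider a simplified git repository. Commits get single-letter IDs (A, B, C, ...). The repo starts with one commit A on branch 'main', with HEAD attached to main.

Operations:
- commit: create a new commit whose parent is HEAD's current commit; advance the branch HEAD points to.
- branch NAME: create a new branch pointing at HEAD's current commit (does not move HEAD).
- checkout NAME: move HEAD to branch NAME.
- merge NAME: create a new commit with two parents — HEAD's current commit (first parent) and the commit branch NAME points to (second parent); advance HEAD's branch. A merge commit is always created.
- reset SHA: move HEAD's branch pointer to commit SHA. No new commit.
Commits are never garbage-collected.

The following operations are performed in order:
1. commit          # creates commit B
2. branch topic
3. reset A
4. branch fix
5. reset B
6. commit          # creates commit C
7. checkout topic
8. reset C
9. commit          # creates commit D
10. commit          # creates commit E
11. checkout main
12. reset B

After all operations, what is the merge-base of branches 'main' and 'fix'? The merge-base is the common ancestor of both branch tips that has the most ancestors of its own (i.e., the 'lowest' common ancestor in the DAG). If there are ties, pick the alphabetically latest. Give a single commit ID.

After op 1 (commit): HEAD=main@B [main=B]
After op 2 (branch): HEAD=main@B [main=B topic=B]
After op 3 (reset): HEAD=main@A [main=A topic=B]
After op 4 (branch): HEAD=main@A [fix=A main=A topic=B]
After op 5 (reset): HEAD=main@B [fix=A main=B topic=B]
After op 6 (commit): HEAD=main@C [fix=A main=C topic=B]
After op 7 (checkout): HEAD=topic@B [fix=A main=C topic=B]
After op 8 (reset): HEAD=topic@C [fix=A main=C topic=C]
After op 9 (commit): HEAD=topic@D [fix=A main=C topic=D]
After op 10 (commit): HEAD=topic@E [fix=A main=C topic=E]
After op 11 (checkout): HEAD=main@C [fix=A main=C topic=E]
After op 12 (reset): HEAD=main@B [fix=A main=B topic=E]
ancestors(main=B): ['A', 'B']
ancestors(fix=A): ['A']
common: ['A']

Answer: A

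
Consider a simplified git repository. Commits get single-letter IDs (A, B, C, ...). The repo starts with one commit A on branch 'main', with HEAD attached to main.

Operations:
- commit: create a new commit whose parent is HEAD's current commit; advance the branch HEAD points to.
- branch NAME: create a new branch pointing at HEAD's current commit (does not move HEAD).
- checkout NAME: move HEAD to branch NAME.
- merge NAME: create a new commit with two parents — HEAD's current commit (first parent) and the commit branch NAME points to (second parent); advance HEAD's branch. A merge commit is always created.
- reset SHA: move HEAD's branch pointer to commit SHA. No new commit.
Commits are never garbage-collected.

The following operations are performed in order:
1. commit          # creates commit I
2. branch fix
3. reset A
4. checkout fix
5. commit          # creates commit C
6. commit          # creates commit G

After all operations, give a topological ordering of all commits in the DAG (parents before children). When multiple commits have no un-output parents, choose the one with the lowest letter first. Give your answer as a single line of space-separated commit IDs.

After op 1 (commit): HEAD=main@I [main=I]
After op 2 (branch): HEAD=main@I [fix=I main=I]
After op 3 (reset): HEAD=main@A [fix=I main=A]
After op 4 (checkout): HEAD=fix@I [fix=I main=A]
After op 5 (commit): HEAD=fix@C [fix=C main=A]
After op 6 (commit): HEAD=fix@G [fix=G main=A]
commit A: parents=[]
commit C: parents=['I']
commit G: parents=['C']
commit I: parents=['A']

Answer: A I C G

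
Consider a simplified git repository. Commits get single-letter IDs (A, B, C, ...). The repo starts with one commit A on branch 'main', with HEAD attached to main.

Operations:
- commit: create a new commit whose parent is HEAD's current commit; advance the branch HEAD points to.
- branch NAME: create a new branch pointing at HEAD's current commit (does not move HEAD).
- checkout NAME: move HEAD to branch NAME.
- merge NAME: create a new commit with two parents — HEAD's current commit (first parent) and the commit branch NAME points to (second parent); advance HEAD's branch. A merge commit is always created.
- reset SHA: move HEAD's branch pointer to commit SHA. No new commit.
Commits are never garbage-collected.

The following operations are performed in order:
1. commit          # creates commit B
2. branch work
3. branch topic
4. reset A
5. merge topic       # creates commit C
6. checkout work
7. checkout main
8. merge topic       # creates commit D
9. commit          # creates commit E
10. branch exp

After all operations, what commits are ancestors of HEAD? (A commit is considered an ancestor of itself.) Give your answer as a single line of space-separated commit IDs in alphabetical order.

After op 1 (commit): HEAD=main@B [main=B]
After op 2 (branch): HEAD=main@B [main=B work=B]
After op 3 (branch): HEAD=main@B [main=B topic=B work=B]
After op 4 (reset): HEAD=main@A [main=A topic=B work=B]
After op 5 (merge): HEAD=main@C [main=C topic=B work=B]
After op 6 (checkout): HEAD=work@B [main=C topic=B work=B]
After op 7 (checkout): HEAD=main@C [main=C topic=B work=B]
After op 8 (merge): HEAD=main@D [main=D topic=B work=B]
After op 9 (commit): HEAD=main@E [main=E topic=B work=B]
After op 10 (branch): HEAD=main@E [exp=E main=E topic=B work=B]

Answer: A B C D E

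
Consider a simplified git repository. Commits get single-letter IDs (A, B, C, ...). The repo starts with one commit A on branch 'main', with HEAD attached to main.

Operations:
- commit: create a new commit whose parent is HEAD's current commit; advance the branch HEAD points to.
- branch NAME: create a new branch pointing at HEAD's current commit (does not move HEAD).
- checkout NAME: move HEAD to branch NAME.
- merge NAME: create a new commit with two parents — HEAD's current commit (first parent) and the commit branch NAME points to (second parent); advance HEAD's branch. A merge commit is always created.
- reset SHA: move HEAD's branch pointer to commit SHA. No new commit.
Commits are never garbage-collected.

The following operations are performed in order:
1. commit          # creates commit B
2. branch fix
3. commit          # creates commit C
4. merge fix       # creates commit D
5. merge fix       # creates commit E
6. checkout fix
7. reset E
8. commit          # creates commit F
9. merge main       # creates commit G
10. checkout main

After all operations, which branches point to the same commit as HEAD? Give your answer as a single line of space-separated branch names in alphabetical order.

Answer: main

Derivation:
After op 1 (commit): HEAD=main@B [main=B]
After op 2 (branch): HEAD=main@B [fix=B main=B]
After op 3 (commit): HEAD=main@C [fix=B main=C]
After op 4 (merge): HEAD=main@D [fix=B main=D]
After op 5 (merge): HEAD=main@E [fix=B main=E]
After op 6 (checkout): HEAD=fix@B [fix=B main=E]
After op 7 (reset): HEAD=fix@E [fix=E main=E]
After op 8 (commit): HEAD=fix@F [fix=F main=E]
After op 9 (merge): HEAD=fix@G [fix=G main=E]
After op 10 (checkout): HEAD=main@E [fix=G main=E]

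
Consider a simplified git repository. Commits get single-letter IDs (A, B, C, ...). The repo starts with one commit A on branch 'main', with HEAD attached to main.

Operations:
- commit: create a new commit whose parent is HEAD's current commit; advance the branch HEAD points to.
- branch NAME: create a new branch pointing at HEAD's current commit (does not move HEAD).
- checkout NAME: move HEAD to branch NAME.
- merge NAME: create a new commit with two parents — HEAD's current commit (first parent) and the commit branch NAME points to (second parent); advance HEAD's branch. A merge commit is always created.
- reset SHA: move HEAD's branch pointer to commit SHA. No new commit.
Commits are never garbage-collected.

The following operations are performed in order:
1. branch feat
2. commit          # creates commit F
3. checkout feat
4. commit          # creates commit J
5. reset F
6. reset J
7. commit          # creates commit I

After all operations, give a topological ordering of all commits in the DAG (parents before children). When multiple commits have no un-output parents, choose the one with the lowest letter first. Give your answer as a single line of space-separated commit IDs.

Answer: A F J I

Derivation:
After op 1 (branch): HEAD=main@A [feat=A main=A]
After op 2 (commit): HEAD=main@F [feat=A main=F]
After op 3 (checkout): HEAD=feat@A [feat=A main=F]
After op 4 (commit): HEAD=feat@J [feat=J main=F]
After op 5 (reset): HEAD=feat@F [feat=F main=F]
After op 6 (reset): HEAD=feat@J [feat=J main=F]
After op 7 (commit): HEAD=feat@I [feat=I main=F]
commit A: parents=[]
commit F: parents=['A']
commit I: parents=['J']
commit J: parents=['A']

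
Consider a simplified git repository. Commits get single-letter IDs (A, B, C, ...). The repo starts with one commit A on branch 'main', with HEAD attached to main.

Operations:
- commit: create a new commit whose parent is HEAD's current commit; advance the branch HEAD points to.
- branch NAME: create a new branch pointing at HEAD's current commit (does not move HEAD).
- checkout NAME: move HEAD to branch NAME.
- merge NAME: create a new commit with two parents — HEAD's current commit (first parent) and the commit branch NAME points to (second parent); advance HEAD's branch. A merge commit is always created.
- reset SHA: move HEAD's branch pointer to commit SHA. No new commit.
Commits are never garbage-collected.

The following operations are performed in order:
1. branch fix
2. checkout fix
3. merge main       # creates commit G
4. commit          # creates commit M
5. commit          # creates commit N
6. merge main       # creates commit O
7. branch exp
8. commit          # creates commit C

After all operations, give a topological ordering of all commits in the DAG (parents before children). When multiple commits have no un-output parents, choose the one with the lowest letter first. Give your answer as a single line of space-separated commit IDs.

After op 1 (branch): HEAD=main@A [fix=A main=A]
After op 2 (checkout): HEAD=fix@A [fix=A main=A]
After op 3 (merge): HEAD=fix@G [fix=G main=A]
After op 4 (commit): HEAD=fix@M [fix=M main=A]
After op 5 (commit): HEAD=fix@N [fix=N main=A]
After op 6 (merge): HEAD=fix@O [fix=O main=A]
After op 7 (branch): HEAD=fix@O [exp=O fix=O main=A]
After op 8 (commit): HEAD=fix@C [exp=O fix=C main=A]
commit A: parents=[]
commit C: parents=['O']
commit G: parents=['A', 'A']
commit M: parents=['G']
commit N: parents=['M']
commit O: parents=['N', 'A']

Answer: A G M N O C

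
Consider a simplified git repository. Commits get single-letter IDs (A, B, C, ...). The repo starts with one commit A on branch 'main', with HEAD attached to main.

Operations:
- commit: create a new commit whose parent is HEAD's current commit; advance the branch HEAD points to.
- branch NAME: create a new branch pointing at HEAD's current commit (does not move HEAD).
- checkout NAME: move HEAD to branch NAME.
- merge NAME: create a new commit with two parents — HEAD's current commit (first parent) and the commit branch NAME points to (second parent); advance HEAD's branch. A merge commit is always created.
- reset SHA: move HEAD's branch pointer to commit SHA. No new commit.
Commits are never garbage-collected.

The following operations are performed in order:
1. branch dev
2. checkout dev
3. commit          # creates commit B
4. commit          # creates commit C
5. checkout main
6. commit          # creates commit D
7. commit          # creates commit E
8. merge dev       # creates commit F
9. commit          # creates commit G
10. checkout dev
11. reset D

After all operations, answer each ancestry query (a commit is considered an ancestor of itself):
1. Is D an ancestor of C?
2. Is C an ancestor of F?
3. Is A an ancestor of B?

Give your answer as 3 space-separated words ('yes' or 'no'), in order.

Answer: no yes yes

Derivation:
After op 1 (branch): HEAD=main@A [dev=A main=A]
After op 2 (checkout): HEAD=dev@A [dev=A main=A]
After op 3 (commit): HEAD=dev@B [dev=B main=A]
After op 4 (commit): HEAD=dev@C [dev=C main=A]
After op 5 (checkout): HEAD=main@A [dev=C main=A]
After op 6 (commit): HEAD=main@D [dev=C main=D]
After op 7 (commit): HEAD=main@E [dev=C main=E]
After op 8 (merge): HEAD=main@F [dev=C main=F]
After op 9 (commit): HEAD=main@G [dev=C main=G]
After op 10 (checkout): HEAD=dev@C [dev=C main=G]
After op 11 (reset): HEAD=dev@D [dev=D main=G]
ancestors(C) = {A,B,C}; D in? no
ancestors(F) = {A,B,C,D,E,F}; C in? yes
ancestors(B) = {A,B}; A in? yes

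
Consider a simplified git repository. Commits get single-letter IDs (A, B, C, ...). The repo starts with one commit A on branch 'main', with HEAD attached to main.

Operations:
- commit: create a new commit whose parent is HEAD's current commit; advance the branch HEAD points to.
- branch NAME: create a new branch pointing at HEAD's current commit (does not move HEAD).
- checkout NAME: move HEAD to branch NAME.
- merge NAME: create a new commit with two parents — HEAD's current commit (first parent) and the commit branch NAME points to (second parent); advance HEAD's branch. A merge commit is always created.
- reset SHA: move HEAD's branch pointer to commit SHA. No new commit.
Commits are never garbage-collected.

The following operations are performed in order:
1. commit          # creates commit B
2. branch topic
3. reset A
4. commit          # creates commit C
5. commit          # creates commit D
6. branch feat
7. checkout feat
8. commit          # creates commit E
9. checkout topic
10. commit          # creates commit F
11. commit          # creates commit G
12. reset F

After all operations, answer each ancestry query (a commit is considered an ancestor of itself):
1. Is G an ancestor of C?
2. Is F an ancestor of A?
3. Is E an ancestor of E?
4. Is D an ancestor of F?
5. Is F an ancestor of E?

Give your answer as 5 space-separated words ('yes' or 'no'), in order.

After op 1 (commit): HEAD=main@B [main=B]
After op 2 (branch): HEAD=main@B [main=B topic=B]
After op 3 (reset): HEAD=main@A [main=A topic=B]
After op 4 (commit): HEAD=main@C [main=C topic=B]
After op 5 (commit): HEAD=main@D [main=D topic=B]
After op 6 (branch): HEAD=main@D [feat=D main=D topic=B]
After op 7 (checkout): HEAD=feat@D [feat=D main=D topic=B]
After op 8 (commit): HEAD=feat@E [feat=E main=D topic=B]
After op 9 (checkout): HEAD=topic@B [feat=E main=D topic=B]
After op 10 (commit): HEAD=topic@F [feat=E main=D topic=F]
After op 11 (commit): HEAD=topic@G [feat=E main=D topic=G]
After op 12 (reset): HEAD=topic@F [feat=E main=D topic=F]
ancestors(C) = {A,C}; G in? no
ancestors(A) = {A}; F in? no
ancestors(E) = {A,C,D,E}; E in? yes
ancestors(F) = {A,B,F}; D in? no
ancestors(E) = {A,C,D,E}; F in? no

Answer: no no yes no no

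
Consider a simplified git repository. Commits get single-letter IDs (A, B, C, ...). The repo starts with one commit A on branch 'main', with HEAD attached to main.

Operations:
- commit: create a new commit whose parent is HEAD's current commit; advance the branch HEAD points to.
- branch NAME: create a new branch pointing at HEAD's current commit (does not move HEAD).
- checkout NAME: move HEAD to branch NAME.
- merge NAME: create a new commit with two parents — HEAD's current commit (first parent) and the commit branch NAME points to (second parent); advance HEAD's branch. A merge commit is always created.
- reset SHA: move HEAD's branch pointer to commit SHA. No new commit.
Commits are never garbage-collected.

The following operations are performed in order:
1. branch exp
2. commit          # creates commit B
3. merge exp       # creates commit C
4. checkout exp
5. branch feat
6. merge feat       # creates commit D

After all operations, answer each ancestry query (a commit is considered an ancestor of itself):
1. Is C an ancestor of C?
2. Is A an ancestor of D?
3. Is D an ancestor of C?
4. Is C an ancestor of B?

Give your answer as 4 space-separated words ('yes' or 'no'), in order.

Answer: yes yes no no

Derivation:
After op 1 (branch): HEAD=main@A [exp=A main=A]
After op 2 (commit): HEAD=main@B [exp=A main=B]
After op 3 (merge): HEAD=main@C [exp=A main=C]
After op 4 (checkout): HEAD=exp@A [exp=A main=C]
After op 5 (branch): HEAD=exp@A [exp=A feat=A main=C]
After op 6 (merge): HEAD=exp@D [exp=D feat=A main=C]
ancestors(C) = {A,B,C}; C in? yes
ancestors(D) = {A,D}; A in? yes
ancestors(C) = {A,B,C}; D in? no
ancestors(B) = {A,B}; C in? no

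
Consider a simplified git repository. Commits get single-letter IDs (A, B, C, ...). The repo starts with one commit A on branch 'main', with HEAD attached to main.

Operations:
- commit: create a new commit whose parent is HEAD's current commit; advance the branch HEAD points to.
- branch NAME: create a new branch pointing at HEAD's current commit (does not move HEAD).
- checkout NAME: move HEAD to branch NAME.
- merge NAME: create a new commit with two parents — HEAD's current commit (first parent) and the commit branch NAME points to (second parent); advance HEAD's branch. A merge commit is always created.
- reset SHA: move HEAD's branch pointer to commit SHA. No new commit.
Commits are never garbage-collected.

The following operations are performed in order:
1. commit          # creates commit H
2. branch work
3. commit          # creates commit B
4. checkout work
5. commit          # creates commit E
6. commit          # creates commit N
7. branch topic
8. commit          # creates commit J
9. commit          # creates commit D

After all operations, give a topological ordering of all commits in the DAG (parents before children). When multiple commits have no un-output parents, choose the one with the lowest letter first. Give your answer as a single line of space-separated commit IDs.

Answer: A H B E N J D

Derivation:
After op 1 (commit): HEAD=main@H [main=H]
After op 2 (branch): HEAD=main@H [main=H work=H]
After op 3 (commit): HEAD=main@B [main=B work=H]
After op 4 (checkout): HEAD=work@H [main=B work=H]
After op 5 (commit): HEAD=work@E [main=B work=E]
After op 6 (commit): HEAD=work@N [main=B work=N]
After op 7 (branch): HEAD=work@N [main=B topic=N work=N]
After op 8 (commit): HEAD=work@J [main=B topic=N work=J]
After op 9 (commit): HEAD=work@D [main=B topic=N work=D]
commit A: parents=[]
commit B: parents=['H']
commit D: parents=['J']
commit E: parents=['H']
commit H: parents=['A']
commit J: parents=['N']
commit N: parents=['E']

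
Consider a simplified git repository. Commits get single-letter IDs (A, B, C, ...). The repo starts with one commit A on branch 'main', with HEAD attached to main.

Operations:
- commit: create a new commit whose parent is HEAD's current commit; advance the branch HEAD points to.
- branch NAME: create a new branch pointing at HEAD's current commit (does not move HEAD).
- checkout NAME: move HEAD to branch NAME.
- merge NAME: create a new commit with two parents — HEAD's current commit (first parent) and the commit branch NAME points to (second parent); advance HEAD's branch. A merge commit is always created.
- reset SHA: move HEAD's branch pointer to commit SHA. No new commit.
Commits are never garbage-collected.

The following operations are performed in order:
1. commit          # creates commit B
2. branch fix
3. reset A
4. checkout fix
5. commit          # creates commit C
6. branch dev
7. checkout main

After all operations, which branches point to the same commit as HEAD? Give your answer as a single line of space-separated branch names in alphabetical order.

After op 1 (commit): HEAD=main@B [main=B]
After op 2 (branch): HEAD=main@B [fix=B main=B]
After op 3 (reset): HEAD=main@A [fix=B main=A]
After op 4 (checkout): HEAD=fix@B [fix=B main=A]
After op 5 (commit): HEAD=fix@C [fix=C main=A]
After op 6 (branch): HEAD=fix@C [dev=C fix=C main=A]
After op 7 (checkout): HEAD=main@A [dev=C fix=C main=A]

Answer: main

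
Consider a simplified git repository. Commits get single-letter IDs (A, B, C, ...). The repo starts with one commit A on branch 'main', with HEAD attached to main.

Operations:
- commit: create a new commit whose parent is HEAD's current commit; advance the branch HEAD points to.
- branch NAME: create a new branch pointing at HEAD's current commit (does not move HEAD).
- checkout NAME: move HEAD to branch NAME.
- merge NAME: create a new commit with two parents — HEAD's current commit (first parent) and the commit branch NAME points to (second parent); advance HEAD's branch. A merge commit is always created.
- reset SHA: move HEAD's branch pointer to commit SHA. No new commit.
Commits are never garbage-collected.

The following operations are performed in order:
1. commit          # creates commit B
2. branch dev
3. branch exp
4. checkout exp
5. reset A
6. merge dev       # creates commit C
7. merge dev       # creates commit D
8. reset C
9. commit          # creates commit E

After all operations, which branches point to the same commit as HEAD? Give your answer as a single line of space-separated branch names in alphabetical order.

After op 1 (commit): HEAD=main@B [main=B]
After op 2 (branch): HEAD=main@B [dev=B main=B]
After op 3 (branch): HEAD=main@B [dev=B exp=B main=B]
After op 4 (checkout): HEAD=exp@B [dev=B exp=B main=B]
After op 5 (reset): HEAD=exp@A [dev=B exp=A main=B]
After op 6 (merge): HEAD=exp@C [dev=B exp=C main=B]
After op 7 (merge): HEAD=exp@D [dev=B exp=D main=B]
After op 8 (reset): HEAD=exp@C [dev=B exp=C main=B]
After op 9 (commit): HEAD=exp@E [dev=B exp=E main=B]

Answer: exp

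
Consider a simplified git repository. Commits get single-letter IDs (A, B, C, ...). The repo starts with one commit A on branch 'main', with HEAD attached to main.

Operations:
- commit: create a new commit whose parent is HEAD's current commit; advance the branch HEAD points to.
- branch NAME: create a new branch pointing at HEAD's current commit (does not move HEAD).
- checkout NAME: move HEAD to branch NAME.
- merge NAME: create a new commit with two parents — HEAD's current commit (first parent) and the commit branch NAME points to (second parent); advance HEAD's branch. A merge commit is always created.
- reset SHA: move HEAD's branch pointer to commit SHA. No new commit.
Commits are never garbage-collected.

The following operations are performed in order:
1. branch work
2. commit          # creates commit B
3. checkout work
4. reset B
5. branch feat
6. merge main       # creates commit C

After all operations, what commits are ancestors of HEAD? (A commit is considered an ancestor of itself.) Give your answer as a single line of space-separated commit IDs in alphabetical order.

Answer: A B C

Derivation:
After op 1 (branch): HEAD=main@A [main=A work=A]
After op 2 (commit): HEAD=main@B [main=B work=A]
After op 3 (checkout): HEAD=work@A [main=B work=A]
After op 4 (reset): HEAD=work@B [main=B work=B]
After op 5 (branch): HEAD=work@B [feat=B main=B work=B]
After op 6 (merge): HEAD=work@C [feat=B main=B work=C]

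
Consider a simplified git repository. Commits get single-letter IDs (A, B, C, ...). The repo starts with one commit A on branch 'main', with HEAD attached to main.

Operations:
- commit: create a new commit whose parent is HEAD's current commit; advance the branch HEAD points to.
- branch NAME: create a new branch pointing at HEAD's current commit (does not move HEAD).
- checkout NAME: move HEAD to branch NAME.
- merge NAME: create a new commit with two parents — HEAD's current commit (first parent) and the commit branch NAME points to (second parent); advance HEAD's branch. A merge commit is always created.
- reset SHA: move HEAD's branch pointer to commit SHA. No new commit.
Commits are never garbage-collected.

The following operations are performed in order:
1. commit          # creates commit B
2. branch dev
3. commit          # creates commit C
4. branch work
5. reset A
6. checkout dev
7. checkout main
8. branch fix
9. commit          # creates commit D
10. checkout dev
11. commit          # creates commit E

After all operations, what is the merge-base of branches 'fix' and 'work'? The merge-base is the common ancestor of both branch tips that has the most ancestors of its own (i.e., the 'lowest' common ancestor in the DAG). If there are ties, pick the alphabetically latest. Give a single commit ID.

After op 1 (commit): HEAD=main@B [main=B]
After op 2 (branch): HEAD=main@B [dev=B main=B]
After op 3 (commit): HEAD=main@C [dev=B main=C]
After op 4 (branch): HEAD=main@C [dev=B main=C work=C]
After op 5 (reset): HEAD=main@A [dev=B main=A work=C]
After op 6 (checkout): HEAD=dev@B [dev=B main=A work=C]
After op 7 (checkout): HEAD=main@A [dev=B main=A work=C]
After op 8 (branch): HEAD=main@A [dev=B fix=A main=A work=C]
After op 9 (commit): HEAD=main@D [dev=B fix=A main=D work=C]
After op 10 (checkout): HEAD=dev@B [dev=B fix=A main=D work=C]
After op 11 (commit): HEAD=dev@E [dev=E fix=A main=D work=C]
ancestors(fix=A): ['A']
ancestors(work=C): ['A', 'B', 'C']
common: ['A']

Answer: A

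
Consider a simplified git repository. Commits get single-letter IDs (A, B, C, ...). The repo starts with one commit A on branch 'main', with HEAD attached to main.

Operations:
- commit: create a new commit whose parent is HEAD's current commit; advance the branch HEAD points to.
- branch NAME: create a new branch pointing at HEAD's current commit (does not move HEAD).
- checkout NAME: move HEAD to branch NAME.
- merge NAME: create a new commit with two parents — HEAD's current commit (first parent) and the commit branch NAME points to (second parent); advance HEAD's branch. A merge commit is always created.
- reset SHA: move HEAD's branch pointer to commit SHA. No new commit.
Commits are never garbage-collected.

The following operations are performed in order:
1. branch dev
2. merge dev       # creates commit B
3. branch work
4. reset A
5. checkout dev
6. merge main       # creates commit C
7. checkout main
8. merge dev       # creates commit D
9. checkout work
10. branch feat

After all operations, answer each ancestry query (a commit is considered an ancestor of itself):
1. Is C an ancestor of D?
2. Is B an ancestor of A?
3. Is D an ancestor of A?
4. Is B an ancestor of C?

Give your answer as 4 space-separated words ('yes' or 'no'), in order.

Answer: yes no no no

Derivation:
After op 1 (branch): HEAD=main@A [dev=A main=A]
After op 2 (merge): HEAD=main@B [dev=A main=B]
After op 3 (branch): HEAD=main@B [dev=A main=B work=B]
After op 4 (reset): HEAD=main@A [dev=A main=A work=B]
After op 5 (checkout): HEAD=dev@A [dev=A main=A work=B]
After op 6 (merge): HEAD=dev@C [dev=C main=A work=B]
After op 7 (checkout): HEAD=main@A [dev=C main=A work=B]
After op 8 (merge): HEAD=main@D [dev=C main=D work=B]
After op 9 (checkout): HEAD=work@B [dev=C main=D work=B]
After op 10 (branch): HEAD=work@B [dev=C feat=B main=D work=B]
ancestors(D) = {A,C,D}; C in? yes
ancestors(A) = {A}; B in? no
ancestors(A) = {A}; D in? no
ancestors(C) = {A,C}; B in? no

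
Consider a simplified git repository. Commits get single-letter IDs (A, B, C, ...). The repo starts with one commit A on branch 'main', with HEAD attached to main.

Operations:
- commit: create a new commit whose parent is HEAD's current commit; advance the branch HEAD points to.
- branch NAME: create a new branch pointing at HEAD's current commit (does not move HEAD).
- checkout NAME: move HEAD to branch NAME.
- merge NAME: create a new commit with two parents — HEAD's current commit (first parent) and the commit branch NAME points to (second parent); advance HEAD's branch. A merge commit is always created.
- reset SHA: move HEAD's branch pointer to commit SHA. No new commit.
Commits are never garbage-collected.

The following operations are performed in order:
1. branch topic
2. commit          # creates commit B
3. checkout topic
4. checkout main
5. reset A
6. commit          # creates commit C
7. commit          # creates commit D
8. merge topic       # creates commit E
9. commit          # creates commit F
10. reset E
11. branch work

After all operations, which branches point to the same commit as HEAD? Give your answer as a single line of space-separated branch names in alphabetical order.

Answer: main work

Derivation:
After op 1 (branch): HEAD=main@A [main=A topic=A]
After op 2 (commit): HEAD=main@B [main=B topic=A]
After op 3 (checkout): HEAD=topic@A [main=B topic=A]
After op 4 (checkout): HEAD=main@B [main=B topic=A]
After op 5 (reset): HEAD=main@A [main=A topic=A]
After op 6 (commit): HEAD=main@C [main=C topic=A]
After op 7 (commit): HEAD=main@D [main=D topic=A]
After op 8 (merge): HEAD=main@E [main=E topic=A]
After op 9 (commit): HEAD=main@F [main=F topic=A]
After op 10 (reset): HEAD=main@E [main=E topic=A]
After op 11 (branch): HEAD=main@E [main=E topic=A work=E]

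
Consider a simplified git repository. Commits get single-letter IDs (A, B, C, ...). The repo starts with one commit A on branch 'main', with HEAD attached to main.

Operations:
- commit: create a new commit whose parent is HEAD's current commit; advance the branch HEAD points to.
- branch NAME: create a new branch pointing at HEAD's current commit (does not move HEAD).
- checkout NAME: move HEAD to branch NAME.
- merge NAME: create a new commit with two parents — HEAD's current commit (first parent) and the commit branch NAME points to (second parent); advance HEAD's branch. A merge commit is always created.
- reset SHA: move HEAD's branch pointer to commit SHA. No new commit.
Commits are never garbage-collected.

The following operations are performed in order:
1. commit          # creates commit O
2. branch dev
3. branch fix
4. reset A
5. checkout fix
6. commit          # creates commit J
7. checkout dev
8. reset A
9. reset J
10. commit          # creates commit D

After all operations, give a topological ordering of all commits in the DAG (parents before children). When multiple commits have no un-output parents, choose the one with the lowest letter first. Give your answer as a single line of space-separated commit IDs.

Answer: A O J D

Derivation:
After op 1 (commit): HEAD=main@O [main=O]
After op 2 (branch): HEAD=main@O [dev=O main=O]
After op 3 (branch): HEAD=main@O [dev=O fix=O main=O]
After op 4 (reset): HEAD=main@A [dev=O fix=O main=A]
After op 5 (checkout): HEAD=fix@O [dev=O fix=O main=A]
After op 6 (commit): HEAD=fix@J [dev=O fix=J main=A]
After op 7 (checkout): HEAD=dev@O [dev=O fix=J main=A]
After op 8 (reset): HEAD=dev@A [dev=A fix=J main=A]
After op 9 (reset): HEAD=dev@J [dev=J fix=J main=A]
After op 10 (commit): HEAD=dev@D [dev=D fix=J main=A]
commit A: parents=[]
commit D: parents=['J']
commit J: parents=['O']
commit O: parents=['A']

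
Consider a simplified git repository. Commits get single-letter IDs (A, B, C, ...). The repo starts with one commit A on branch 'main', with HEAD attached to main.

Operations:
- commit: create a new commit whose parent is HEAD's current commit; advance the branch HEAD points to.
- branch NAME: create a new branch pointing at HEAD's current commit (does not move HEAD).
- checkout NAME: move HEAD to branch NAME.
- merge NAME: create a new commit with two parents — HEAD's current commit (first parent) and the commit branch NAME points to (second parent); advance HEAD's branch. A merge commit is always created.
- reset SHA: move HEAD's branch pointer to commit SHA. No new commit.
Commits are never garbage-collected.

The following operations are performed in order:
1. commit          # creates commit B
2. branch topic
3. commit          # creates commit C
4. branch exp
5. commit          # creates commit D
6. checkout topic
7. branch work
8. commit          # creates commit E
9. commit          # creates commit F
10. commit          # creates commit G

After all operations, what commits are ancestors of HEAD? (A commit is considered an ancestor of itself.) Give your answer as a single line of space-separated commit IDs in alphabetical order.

Answer: A B E F G

Derivation:
After op 1 (commit): HEAD=main@B [main=B]
After op 2 (branch): HEAD=main@B [main=B topic=B]
After op 3 (commit): HEAD=main@C [main=C topic=B]
After op 4 (branch): HEAD=main@C [exp=C main=C topic=B]
After op 5 (commit): HEAD=main@D [exp=C main=D topic=B]
After op 6 (checkout): HEAD=topic@B [exp=C main=D topic=B]
After op 7 (branch): HEAD=topic@B [exp=C main=D topic=B work=B]
After op 8 (commit): HEAD=topic@E [exp=C main=D topic=E work=B]
After op 9 (commit): HEAD=topic@F [exp=C main=D topic=F work=B]
After op 10 (commit): HEAD=topic@G [exp=C main=D topic=G work=B]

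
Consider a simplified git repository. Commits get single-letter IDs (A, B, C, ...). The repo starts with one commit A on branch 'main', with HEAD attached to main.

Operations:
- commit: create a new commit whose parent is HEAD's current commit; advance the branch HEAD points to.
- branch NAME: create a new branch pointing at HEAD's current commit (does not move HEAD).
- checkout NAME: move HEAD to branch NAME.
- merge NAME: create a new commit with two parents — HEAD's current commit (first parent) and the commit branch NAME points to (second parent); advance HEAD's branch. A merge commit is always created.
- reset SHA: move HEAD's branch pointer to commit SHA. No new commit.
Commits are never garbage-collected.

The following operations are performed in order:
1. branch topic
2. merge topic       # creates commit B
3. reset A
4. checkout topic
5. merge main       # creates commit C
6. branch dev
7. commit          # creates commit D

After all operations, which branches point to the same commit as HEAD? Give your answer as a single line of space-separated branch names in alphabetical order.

Answer: topic

Derivation:
After op 1 (branch): HEAD=main@A [main=A topic=A]
After op 2 (merge): HEAD=main@B [main=B topic=A]
After op 3 (reset): HEAD=main@A [main=A topic=A]
After op 4 (checkout): HEAD=topic@A [main=A topic=A]
After op 5 (merge): HEAD=topic@C [main=A topic=C]
After op 6 (branch): HEAD=topic@C [dev=C main=A topic=C]
After op 7 (commit): HEAD=topic@D [dev=C main=A topic=D]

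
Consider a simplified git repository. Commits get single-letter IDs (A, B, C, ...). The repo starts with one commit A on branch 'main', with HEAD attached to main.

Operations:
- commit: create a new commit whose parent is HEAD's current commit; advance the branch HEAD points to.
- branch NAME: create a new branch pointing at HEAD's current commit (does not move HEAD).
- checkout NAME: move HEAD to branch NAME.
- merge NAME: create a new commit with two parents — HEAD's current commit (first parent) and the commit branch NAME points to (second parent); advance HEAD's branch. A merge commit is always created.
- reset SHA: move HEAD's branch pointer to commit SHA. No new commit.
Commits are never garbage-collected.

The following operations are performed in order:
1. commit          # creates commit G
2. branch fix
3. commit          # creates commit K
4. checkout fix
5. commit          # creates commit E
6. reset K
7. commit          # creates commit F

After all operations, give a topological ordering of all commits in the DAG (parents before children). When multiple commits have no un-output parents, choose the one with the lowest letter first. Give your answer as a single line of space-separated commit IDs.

Answer: A G E K F

Derivation:
After op 1 (commit): HEAD=main@G [main=G]
After op 2 (branch): HEAD=main@G [fix=G main=G]
After op 3 (commit): HEAD=main@K [fix=G main=K]
After op 4 (checkout): HEAD=fix@G [fix=G main=K]
After op 5 (commit): HEAD=fix@E [fix=E main=K]
After op 6 (reset): HEAD=fix@K [fix=K main=K]
After op 7 (commit): HEAD=fix@F [fix=F main=K]
commit A: parents=[]
commit E: parents=['G']
commit F: parents=['K']
commit G: parents=['A']
commit K: parents=['G']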